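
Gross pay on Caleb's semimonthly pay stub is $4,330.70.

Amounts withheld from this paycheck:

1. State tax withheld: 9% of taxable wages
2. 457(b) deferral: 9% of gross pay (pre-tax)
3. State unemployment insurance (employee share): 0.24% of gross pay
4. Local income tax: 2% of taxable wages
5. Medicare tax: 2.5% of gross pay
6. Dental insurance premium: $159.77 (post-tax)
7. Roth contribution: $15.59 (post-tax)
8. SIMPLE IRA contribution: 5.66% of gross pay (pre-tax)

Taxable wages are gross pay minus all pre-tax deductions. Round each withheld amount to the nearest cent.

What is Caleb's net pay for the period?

457(b) deferral: $4,330.70 × 0.09 = $389.76
SIMPLE IRA contribution: $4,330.70 × 0.0566 = $245.12
Pre-tax total = $389.76 + $245.12 = $634.88
Taxable wages = $4,330.70 − $634.88 = $3,695.82
Local income tax: $3,695.82 × 0.02 = $73.92
State tax withheld: $3,695.82 × 0.09 = $332.62
Medicare tax: $4,330.70 × 0.025 = $108.27
State unemployment insurance (employee share): $4,330.70 × 0.0024 = $10.39
Dental insurance premium: $159.77
Roth contribution: $15.59
Total deductions = $389.76 + $245.12 + $73.92 + $332.62 + $108.27 + $10.39 + $159.77 + $15.59 = $1,335.44
Net pay = $4,330.70 − $1,335.44 = $2,995.26

$2,995.26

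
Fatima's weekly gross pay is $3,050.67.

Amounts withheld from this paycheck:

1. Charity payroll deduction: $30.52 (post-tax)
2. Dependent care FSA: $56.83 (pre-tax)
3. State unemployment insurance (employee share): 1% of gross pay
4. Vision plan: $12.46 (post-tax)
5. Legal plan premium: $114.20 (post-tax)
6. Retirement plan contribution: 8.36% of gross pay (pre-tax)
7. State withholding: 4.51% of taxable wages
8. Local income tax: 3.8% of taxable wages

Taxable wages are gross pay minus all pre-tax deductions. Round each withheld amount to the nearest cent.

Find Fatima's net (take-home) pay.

Retirement plan contribution: $3,050.67 × 0.0836 = $255.04
Dependent care FSA: $56.83
Pre-tax total = $255.04 + $56.83 = $311.87
Taxable wages = $3,050.67 − $311.87 = $2,738.80
State withholding: $2,738.80 × 0.0451 = $123.52
Local income tax: $2,738.80 × 0.038 = $104.07
State unemployment insurance (employee share): $3,050.67 × 0.01 = $30.51
Legal plan premium: $114.20
Charity payroll deduction: $30.52
Vision plan: $12.46
Total deductions = $255.04 + $56.83 + $123.52 + $104.07 + $30.51 + $114.20 + $30.52 + $12.46 = $727.15
Net pay = $3,050.67 − $727.15 = $2,323.52

$2,323.52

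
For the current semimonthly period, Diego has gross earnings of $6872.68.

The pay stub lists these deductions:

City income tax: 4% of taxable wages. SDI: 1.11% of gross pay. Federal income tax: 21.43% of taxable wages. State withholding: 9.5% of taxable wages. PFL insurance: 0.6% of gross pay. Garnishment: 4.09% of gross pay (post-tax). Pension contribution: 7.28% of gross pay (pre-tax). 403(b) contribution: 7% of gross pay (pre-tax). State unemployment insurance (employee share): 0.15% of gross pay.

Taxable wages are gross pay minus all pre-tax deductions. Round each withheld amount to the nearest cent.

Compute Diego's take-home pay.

$3424.51

Pension contribution: $6872.68 × 0.0728 = $500.33
403(b) contribution: $6872.68 × 0.07 = $481.09
Pre-tax total = $500.33 + $481.09 = $981.42
Taxable wages = $6872.68 − $981.42 = $5891.26
Federal income tax: $5891.26 × 0.2143 = $1262.50
State withholding: $5891.26 × 0.095 = $559.67
City income tax: $5891.26 × 0.04 = $235.65
PFL insurance: $6872.68 × 0.006 = $41.24
State unemployment insurance (employee share): $6872.68 × 0.0015 = $10.31
SDI: $6872.68 × 0.0111 = $76.29
Garnishment: $6872.68 × 0.0409 = $281.09
Total deductions = $500.33 + $481.09 + $1262.50 + $559.67 + $235.65 + $41.24 + $10.31 + $76.29 + $281.09 = $3448.17
Net pay = $6872.68 − $3448.17 = $3424.51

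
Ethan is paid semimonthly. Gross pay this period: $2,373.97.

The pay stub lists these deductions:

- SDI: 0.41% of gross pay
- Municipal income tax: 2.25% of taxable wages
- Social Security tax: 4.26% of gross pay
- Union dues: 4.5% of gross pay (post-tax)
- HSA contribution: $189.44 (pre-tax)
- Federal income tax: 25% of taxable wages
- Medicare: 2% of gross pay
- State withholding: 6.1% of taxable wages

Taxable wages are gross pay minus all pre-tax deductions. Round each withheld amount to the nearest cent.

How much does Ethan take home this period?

HSA contribution: $189.44
Taxable wages = $2,373.97 − $189.44 = $2,184.53
Federal income tax: $2,184.53 × 0.25 = $546.13
Municipal income tax: $2,184.53 × 0.0225 = $49.15
State withholding: $2,184.53 × 0.061 = $133.26
Social Security tax: $2,373.97 × 0.0426 = $101.13
Medicare: $2,373.97 × 0.02 = $47.48
SDI: $2,373.97 × 0.0041 = $9.73
Union dues: $2,373.97 × 0.045 = $106.83
Total deductions = $189.44 + $546.13 + $49.15 + $133.26 + $101.13 + $47.48 + $9.73 + $106.83 = $1,183.15
Net pay = $2,373.97 − $1,183.15 = $1,190.82

$1,190.82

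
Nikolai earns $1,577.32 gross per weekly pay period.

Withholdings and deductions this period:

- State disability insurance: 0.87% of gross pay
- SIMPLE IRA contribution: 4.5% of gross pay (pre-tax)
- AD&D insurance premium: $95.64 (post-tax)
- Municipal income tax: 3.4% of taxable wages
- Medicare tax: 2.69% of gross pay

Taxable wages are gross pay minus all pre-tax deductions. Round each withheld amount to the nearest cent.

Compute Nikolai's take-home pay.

$1,303.33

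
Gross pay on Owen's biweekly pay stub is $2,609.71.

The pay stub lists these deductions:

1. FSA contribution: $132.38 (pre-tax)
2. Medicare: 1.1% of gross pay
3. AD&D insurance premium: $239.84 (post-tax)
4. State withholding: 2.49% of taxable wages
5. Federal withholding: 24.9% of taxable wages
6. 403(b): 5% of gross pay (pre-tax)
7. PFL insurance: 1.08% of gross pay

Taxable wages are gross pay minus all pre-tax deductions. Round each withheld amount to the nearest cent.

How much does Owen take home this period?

FSA contribution: $132.38
403(b): $2,609.71 × 0.05 = $130.49
Pre-tax total = $132.38 + $130.49 = $262.87
Taxable wages = $2,609.71 − $262.87 = $2,346.84
State withholding: $2,346.84 × 0.0249 = $58.44
Federal withholding: $2,346.84 × 0.249 = $584.36
Medicare: $2,609.71 × 0.011 = $28.71
PFL insurance: $2,609.71 × 0.0108 = $28.18
AD&D insurance premium: $239.84
Total deductions = $132.38 + $130.49 + $58.44 + $584.36 + $28.71 + $28.18 + $239.84 = $1,202.40
Net pay = $2,609.71 − $1,202.40 = $1,407.31

$1,407.31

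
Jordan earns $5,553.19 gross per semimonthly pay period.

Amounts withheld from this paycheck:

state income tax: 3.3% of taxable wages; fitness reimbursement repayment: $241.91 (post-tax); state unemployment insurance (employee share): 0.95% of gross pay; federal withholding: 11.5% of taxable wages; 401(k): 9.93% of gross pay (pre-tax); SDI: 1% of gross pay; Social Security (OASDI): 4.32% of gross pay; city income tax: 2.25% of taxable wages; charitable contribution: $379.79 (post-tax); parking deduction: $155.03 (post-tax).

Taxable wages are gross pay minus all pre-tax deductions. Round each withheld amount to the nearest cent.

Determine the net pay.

$3,024.04

401(k): $5,553.19 × 0.0993 = $551.43
Taxable wages = $5,553.19 − $551.43 = $5,001.76
City income tax: $5,001.76 × 0.0225 = $112.54
Federal withholding: $5,001.76 × 0.115 = $575.20
State income tax: $5,001.76 × 0.033 = $165.06
State unemployment insurance (employee share): $5,553.19 × 0.0095 = $52.76
SDI: $5,553.19 × 0.01 = $55.53
Social Security (OASDI): $5,553.19 × 0.0432 = $239.90
Parking deduction: $155.03
Fitness reimbursement repayment: $241.91
Charitable contribution: $379.79
Total deductions = $551.43 + $112.54 + $575.20 + $165.06 + $52.76 + $55.53 + $239.90 + $155.03 + $241.91 + $379.79 = $2,529.15
Net pay = $5,553.19 − $2,529.15 = $3,024.04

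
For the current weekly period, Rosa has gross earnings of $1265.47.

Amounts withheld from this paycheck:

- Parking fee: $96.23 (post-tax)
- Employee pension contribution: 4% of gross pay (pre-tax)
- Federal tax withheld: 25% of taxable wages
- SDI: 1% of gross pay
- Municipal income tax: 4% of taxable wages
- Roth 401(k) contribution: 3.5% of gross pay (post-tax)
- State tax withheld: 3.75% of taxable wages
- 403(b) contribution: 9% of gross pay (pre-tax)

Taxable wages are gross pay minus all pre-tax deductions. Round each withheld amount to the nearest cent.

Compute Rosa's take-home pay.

$587.22

403(b) contribution: $1265.47 × 0.09 = $113.89
Employee pension contribution: $1265.47 × 0.04 = $50.62
Pre-tax total = $113.89 + $50.62 = $164.51
Taxable wages = $1265.47 − $164.51 = $1100.96
Municipal income tax: $1100.96 × 0.04 = $44.04
Federal tax withheld: $1100.96 × 0.25 = $275.24
State tax withheld: $1100.96 × 0.0375 = $41.29
SDI: $1265.47 × 0.01 = $12.65
Roth 401(k) contribution: $1265.47 × 0.035 = $44.29
Parking fee: $96.23
Total deductions = $113.89 + $50.62 + $44.04 + $275.24 + $41.29 + $12.65 + $44.29 + $96.23 = $678.25
Net pay = $1265.47 − $678.25 = $587.22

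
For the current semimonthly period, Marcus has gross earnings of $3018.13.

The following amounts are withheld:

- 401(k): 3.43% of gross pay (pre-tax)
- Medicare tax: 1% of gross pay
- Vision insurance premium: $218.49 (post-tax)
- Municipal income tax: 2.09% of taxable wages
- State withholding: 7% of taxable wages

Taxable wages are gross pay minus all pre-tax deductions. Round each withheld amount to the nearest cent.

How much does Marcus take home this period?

$2401.00

401(k): $3018.13 × 0.0343 = $103.52
Taxable wages = $3018.13 − $103.52 = $2914.61
Municipal income tax: $2914.61 × 0.0209 = $60.92
State withholding: $2914.61 × 0.07 = $204.02
Medicare tax: $3018.13 × 0.01 = $30.18
Vision insurance premium: $218.49
Total deductions = $103.52 + $60.92 + $204.02 + $30.18 + $218.49 = $617.13
Net pay = $3018.13 − $617.13 = $2401.00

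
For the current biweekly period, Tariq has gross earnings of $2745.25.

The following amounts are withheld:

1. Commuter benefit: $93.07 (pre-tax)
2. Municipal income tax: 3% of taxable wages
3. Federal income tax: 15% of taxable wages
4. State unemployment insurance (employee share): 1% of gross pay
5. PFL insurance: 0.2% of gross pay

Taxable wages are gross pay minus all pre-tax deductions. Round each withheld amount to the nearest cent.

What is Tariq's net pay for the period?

$2141.84

Commuter benefit: $93.07
Taxable wages = $2745.25 − $93.07 = $2652.18
Federal income tax: $2652.18 × 0.15 = $397.83
Municipal income tax: $2652.18 × 0.03 = $79.57
State unemployment insurance (employee share): $2745.25 × 0.01 = $27.45
PFL insurance: $2745.25 × 0.002 = $5.49
Total deductions = $93.07 + $397.83 + $79.57 + $27.45 + $5.49 = $603.41
Net pay = $2745.25 − $603.41 = $2141.84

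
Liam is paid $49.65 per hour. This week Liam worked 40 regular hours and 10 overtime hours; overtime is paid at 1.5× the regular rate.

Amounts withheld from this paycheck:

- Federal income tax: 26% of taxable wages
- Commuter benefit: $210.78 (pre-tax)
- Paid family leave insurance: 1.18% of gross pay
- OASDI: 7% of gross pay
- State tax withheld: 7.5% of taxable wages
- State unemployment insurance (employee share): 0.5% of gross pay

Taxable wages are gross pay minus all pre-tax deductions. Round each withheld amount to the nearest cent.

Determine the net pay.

Regular pay: 40 × $49.65 = $1,986.00
Overtime pay: 10 × $49.65 × 1.5 = $744.75
Gross pay = $1,986.00 + $744.75 = $2,730.75
Commuter benefit: $210.78
Taxable wages = $2,730.75 − $210.78 = $2,519.97
Federal income tax: $2,519.97 × 0.26 = $655.19
State tax withheld: $2,519.97 × 0.075 = $189.00
State unemployment insurance (employee share): $2,730.75 × 0.005 = $13.65
OASDI: $2,730.75 × 0.07 = $191.15
Paid family leave insurance: $2,730.75 × 0.0118 = $32.22
Total deductions = $210.78 + $655.19 + $189.00 + $13.65 + $191.15 + $32.22 = $1,291.99
Net pay = $2,730.75 − $1,291.99 = $1,438.76

$1,438.76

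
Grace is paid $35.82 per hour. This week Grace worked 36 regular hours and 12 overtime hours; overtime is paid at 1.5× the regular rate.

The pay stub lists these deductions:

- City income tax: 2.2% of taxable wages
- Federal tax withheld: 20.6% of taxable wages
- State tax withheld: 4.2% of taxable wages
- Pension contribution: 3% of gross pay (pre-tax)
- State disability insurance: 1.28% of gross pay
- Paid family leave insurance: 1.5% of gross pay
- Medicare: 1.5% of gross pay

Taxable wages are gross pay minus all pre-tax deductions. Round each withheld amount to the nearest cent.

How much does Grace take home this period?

$1286.88

Regular pay: 36 × $35.82 = $1289.52
Overtime pay: 12 × $35.82 × 1.5 = $644.76
Gross pay = $1289.52 + $644.76 = $1934.28
Pension contribution: $1934.28 × 0.03 = $58.03
Taxable wages = $1934.28 − $58.03 = $1876.25
Federal tax withheld: $1876.25 × 0.206 = $386.51
State tax withheld: $1876.25 × 0.042 = $78.80
City income tax: $1876.25 × 0.022 = $41.28
Paid family leave insurance: $1934.28 × 0.015 = $29.01
State disability insurance: $1934.28 × 0.0128 = $24.76
Medicare: $1934.28 × 0.015 = $29.01
Total deductions = $58.03 + $386.51 + $78.80 + $41.28 + $29.01 + $24.76 + $29.01 = $647.40
Net pay = $1934.28 − $647.40 = $1286.88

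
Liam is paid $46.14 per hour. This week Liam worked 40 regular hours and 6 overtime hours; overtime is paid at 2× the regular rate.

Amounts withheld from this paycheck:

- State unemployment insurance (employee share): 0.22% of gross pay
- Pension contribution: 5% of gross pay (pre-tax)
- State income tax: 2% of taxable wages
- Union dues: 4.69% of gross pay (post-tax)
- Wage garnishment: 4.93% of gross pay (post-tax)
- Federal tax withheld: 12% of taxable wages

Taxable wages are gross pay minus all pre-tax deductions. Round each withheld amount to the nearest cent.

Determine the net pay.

Regular pay: 40 × $46.14 = $1,845.60
Overtime pay: 6 × $46.14 × 2 = $553.68
Gross pay = $1,845.60 + $553.68 = $2,399.28
Pension contribution: $2,399.28 × 0.05 = $119.96
Taxable wages = $2,399.28 − $119.96 = $2,279.32
State income tax: $2,279.32 × 0.02 = $45.59
Federal tax withheld: $2,279.32 × 0.12 = $273.52
State unemployment insurance (employee share): $2,399.28 × 0.0022 = $5.28
Union dues: $2,399.28 × 0.0469 = $112.53
Wage garnishment: $2,399.28 × 0.0493 = $118.28
Total deductions = $119.96 + $45.59 + $273.52 + $5.28 + $112.53 + $118.28 = $675.16
Net pay = $2,399.28 − $675.16 = $1,724.12

$1,724.12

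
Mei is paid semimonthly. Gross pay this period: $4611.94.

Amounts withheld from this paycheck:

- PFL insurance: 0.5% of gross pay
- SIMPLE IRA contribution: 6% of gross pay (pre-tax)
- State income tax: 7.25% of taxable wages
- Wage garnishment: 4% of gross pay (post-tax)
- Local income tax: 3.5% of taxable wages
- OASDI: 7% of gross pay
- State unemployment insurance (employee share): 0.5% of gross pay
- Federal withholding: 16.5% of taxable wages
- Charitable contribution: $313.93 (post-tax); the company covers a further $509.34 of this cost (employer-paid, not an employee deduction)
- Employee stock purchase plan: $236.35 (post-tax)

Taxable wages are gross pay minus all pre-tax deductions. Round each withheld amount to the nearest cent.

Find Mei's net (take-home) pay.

$2050.16

SIMPLE IRA contribution: $4611.94 × 0.06 = $276.72
Taxable wages = $4611.94 − $276.72 = $4335.22
Federal withholding: $4335.22 × 0.165 = $715.31
Local income tax: $4335.22 × 0.035 = $151.73
State income tax: $4335.22 × 0.0725 = $314.30
State unemployment insurance (employee share): $4611.94 × 0.005 = $23.06
PFL insurance: $4611.94 × 0.005 = $23.06
OASDI: $4611.94 × 0.07 = $322.84
Charitable contribution: $313.93
Employee stock purchase plan: $236.35
Wage garnishment: $4611.94 × 0.04 = $184.48
(Employer's $509.34 toward charitable contribution is not withheld from the employee.)
Total deductions = $276.72 + $715.31 + $151.73 + $314.30 + $23.06 + $23.06 + $322.84 + $313.93 + $236.35 + $184.48 = $2561.78
Net pay = $4611.94 − $2561.78 = $2050.16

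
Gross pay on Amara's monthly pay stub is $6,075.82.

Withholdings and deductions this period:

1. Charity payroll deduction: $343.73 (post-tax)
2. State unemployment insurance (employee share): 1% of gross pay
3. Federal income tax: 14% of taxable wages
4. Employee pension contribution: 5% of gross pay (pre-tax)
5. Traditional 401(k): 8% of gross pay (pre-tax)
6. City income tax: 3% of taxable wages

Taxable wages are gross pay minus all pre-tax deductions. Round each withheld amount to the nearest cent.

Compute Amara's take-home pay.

Traditional 401(k): $6,075.82 × 0.08 = $486.07
Employee pension contribution: $6,075.82 × 0.05 = $303.79
Pre-tax total = $486.07 + $303.79 = $789.86
Taxable wages = $6,075.82 − $789.86 = $5,285.96
City income tax: $5,285.96 × 0.03 = $158.58
Federal income tax: $5,285.96 × 0.14 = $740.03
State unemployment insurance (employee share): $6,075.82 × 0.01 = $60.76
Charity payroll deduction: $343.73
Total deductions = $486.07 + $303.79 + $158.58 + $740.03 + $60.76 + $343.73 = $2,092.96
Net pay = $6,075.82 − $2,092.96 = $3,982.86

$3,982.86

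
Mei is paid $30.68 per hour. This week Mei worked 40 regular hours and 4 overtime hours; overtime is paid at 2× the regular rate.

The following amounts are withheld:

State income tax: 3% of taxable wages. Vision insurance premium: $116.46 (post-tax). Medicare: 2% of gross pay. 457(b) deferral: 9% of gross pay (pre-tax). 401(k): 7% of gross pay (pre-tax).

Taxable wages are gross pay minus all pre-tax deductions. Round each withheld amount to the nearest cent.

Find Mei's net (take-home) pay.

$1,054.00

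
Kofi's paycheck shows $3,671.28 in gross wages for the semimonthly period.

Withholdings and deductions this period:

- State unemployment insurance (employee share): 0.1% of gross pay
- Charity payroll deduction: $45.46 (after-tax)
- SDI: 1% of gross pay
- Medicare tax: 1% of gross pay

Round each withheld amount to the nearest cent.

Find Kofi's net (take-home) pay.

$3,548.73

SDI: $3,671.28 × 0.01 = $36.71
Medicare tax: $3,671.28 × 0.01 = $36.71
State unemployment insurance (employee share): $3,671.28 × 0.001 = $3.67
Charity payroll deduction: $45.46
Total deductions = $36.71 + $36.71 + $3.67 + $45.46 = $122.55
Net pay = $3,671.28 − $122.55 = $3,548.73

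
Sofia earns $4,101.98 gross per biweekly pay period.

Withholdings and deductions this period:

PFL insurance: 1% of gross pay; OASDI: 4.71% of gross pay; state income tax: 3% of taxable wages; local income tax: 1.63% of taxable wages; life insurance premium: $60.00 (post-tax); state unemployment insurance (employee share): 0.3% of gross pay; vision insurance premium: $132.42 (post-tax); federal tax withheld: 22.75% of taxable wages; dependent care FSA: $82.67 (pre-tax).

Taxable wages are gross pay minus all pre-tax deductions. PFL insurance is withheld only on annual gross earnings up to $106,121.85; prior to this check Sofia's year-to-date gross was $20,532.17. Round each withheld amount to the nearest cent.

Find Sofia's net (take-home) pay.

$2,479.88

Dependent care FSA: $82.67
Taxable wages = $4,101.98 − $82.67 = $4,019.31
State income tax: $4,019.31 × 0.03 = $120.58
Local income tax: $4,019.31 × 0.0163 = $65.51
Federal tax withheld: $4,019.31 × 0.2275 = $914.39
OASDI: $4,101.98 × 0.0471 = $193.20
PFL insurance: cap not yet reached, full $4,101.98 is subject → $4,101.98 × 0.01 = $41.02
State unemployment insurance (employee share): $4,101.98 × 0.003 = $12.31
Vision insurance premium: $132.42
Life insurance premium: $60.00
Total deductions = $82.67 + $120.58 + $65.51 + $914.39 + $193.20 + $41.02 + $12.31 + $132.42 + $60.00 = $1,622.10
Net pay = $4,101.98 − $1,622.10 = $2,479.88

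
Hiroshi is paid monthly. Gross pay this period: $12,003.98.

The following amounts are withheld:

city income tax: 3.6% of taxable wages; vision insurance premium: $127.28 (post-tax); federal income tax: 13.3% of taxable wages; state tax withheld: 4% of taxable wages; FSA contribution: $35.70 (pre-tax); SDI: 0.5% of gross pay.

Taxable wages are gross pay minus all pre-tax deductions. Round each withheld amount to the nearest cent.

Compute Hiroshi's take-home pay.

FSA contribution: $35.70
Taxable wages = $12,003.98 − $35.70 = $11,968.28
Federal income tax: $11,968.28 × 0.133 = $1,591.78
State tax withheld: $11,968.28 × 0.04 = $478.73
City income tax: $11,968.28 × 0.036 = $430.86
SDI: $12,003.98 × 0.005 = $60.02
Vision insurance premium: $127.28
Total deductions = $35.70 + $1,591.78 + $478.73 + $430.86 + $60.02 + $127.28 = $2,724.37
Net pay = $12,003.98 − $2,724.37 = $9,279.61

$9,279.61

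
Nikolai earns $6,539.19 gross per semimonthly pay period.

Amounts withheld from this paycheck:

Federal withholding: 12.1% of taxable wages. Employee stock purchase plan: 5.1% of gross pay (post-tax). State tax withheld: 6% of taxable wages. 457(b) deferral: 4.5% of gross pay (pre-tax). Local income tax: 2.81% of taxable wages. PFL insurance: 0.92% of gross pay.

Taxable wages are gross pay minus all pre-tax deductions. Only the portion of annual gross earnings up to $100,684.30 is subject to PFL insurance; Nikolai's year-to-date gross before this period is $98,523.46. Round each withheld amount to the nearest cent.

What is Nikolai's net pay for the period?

$4,585.73

457(b) deferral: $6,539.19 × 0.045 = $294.26
Taxable wages = $6,539.19 − $294.26 = $6,244.93
Local income tax: $6,244.93 × 0.0281 = $175.48
Federal withholding: $6,244.93 × 0.121 = $755.64
State tax withheld: $6,244.93 × 0.06 = $374.70
PFL insurance: only $100,684.30 − $98,523.46 = $2,160.84 of this check is subject → $2,160.84 × 0.0092 = $19.88
Employee stock purchase plan: $6,539.19 × 0.051 = $333.50
Total deductions = $294.26 + $175.48 + $755.64 + $374.70 + $19.88 + $333.50 = $1,953.46
Net pay = $6,539.19 − $1,953.46 = $4,585.73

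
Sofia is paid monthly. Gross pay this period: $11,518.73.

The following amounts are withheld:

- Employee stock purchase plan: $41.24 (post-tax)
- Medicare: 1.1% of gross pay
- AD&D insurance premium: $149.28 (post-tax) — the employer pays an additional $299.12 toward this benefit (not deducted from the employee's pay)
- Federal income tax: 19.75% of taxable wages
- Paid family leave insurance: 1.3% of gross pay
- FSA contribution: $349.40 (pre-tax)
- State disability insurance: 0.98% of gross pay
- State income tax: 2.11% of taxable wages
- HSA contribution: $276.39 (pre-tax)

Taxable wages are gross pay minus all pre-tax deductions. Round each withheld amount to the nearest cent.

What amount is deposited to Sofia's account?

$7,931.89

HSA contribution: $276.39
FSA contribution: $349.40
Pre-tax total = $276.39 + $349.40 = $625.79
Taxable wages = $11,518.73 − $625.79 = $10,892.94
Federal income tax: $10,892.94 × 0.1975 = $2,151.36
State income tax: $10,892.94 × 0.0211 = $229.84
Medicare: $11,518.73 × 0.011 = $126.71
State disability insurance: $11,518.73 × 0.0098 = $112.88
Paid family leave insurance: $11,518.73 × 0.013 = $149.74
AD&D insurance premium: $149.28
Employee stock purchase plan: $41.24
(Employer's $299.12 toward AD&D insurance premium is not withheld from the employee.)
Total deductions = $276.39 + $349.40 + $2,151.36 + $229.84 + $126.71 + $112.88 + $149.74 + $149.28 + $41.24 = $3,586.84
Net pay = $11,518.73 − $3,586.84 = $7,931.89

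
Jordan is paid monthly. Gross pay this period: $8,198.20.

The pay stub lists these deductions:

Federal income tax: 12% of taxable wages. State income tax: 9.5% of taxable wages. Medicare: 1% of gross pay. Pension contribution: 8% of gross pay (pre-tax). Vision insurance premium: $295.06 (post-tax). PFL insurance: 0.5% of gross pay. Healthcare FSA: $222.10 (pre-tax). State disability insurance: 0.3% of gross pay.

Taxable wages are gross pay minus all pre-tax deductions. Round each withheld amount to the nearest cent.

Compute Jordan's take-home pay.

$5,303.77

Pension contribution: $8,198.20 × 0.08 = $655.86
Healthcare FSA: $222.10
Pre-tax total = $655.86 + $222.10 = $877.96
Taxable wages = $8,198.20 − $877.96 = $7,320.24
Federal income tax: $7,320.24 × 0.12 = $878.43
State income tax: $7,320.24 × 0.095 = $695.42
State disability insurance: $8,198.20 × 0.003 = $24.59
Medicare: $8,198.20 × 0.01 = $81.98
PFL insurance: $8,198.20 × 0.005 = $40.99
Vision insurance premium: $295.06
Total deductions = $655.86 + $222.10 + $878.43 + $695.42 + $24.59 + $81.98 + $40.99 + $295.06 = $2,894.43
Net pay = $8,198.20 − $2,894.43 = $5,303.77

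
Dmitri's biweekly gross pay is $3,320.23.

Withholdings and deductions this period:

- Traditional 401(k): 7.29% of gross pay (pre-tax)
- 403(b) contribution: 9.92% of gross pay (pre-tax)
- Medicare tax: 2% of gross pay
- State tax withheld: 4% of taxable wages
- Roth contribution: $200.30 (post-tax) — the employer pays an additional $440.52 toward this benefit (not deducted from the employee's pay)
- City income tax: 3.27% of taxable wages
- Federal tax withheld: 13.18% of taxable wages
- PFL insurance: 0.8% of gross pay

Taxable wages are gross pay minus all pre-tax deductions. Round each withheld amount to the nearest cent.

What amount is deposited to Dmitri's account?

$1,893.43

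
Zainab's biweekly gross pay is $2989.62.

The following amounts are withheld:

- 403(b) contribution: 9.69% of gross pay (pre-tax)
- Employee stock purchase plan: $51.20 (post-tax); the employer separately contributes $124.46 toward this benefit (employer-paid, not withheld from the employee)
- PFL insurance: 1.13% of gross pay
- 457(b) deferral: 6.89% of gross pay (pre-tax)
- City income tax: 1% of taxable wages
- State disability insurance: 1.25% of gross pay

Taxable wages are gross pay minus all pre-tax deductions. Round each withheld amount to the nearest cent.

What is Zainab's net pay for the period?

$2346.66

457(b) deferral: $2989.62 × 0.0689 = $205.98
403(b) contribution: $2989.62 × 0.0969 = $289.69
Pre-tax total = $205.98 + $289.69 = $495.67
Taxable wages = $2989.62 − $495.67 = $2493.95
City income tax: $2493.95 × 0.01 = $24.94
State disability insurance: $2989.62 × 0.0125 = $37.37
PFL insurance: $2989.62 × 0.0113 = $33.78
Employee stock purchase plan: $51.20
(Employer's $124.46 toward employee stock purchase plan is not withheld from the employee.)
Total deductions = $205.98 + $289.69 + $24.94 + $37.37 + $33.78 + $51.20 = $642.96
Net pay = $2989.62 − $642.96 = $2346.66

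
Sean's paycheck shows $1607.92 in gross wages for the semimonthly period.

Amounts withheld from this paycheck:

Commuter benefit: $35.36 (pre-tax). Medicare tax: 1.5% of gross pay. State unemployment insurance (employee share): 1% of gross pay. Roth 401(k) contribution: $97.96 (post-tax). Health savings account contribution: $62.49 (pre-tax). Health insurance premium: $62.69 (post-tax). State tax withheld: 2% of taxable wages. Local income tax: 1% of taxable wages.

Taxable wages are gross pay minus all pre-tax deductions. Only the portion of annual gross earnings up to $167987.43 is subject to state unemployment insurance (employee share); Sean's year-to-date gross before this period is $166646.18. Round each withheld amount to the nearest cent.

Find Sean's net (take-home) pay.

Commuter benefit: $35.36
Health savings account contribution: $62.49
Pre-tax total = $35.36 + $62.49 = $97.85
Taxable wages = $1607.92 − $97.85 = $1510.07
Local income tax: $1510.07 × 0.01 = $15.10
State tax withheld: $1510.07 × 0.02 = $30.20
Medicare tax: $1607.92 × 0.015 = $24.12
State unemployment insurance (employee share): only $167987.43 − $166646.18 = $1341.25 of this check is subject → $1341.25 × 0.01 = $13.41
Roth 401(k) contribution: $97.96
Health insurance premium: $62.69
Total deductions = $35.36 + $62.49 + $15.10 + $30.20 + $24.12 + $13.41 + $97.96 + $62.69 = $341.33
Net pay = $1607.92 − $341.33 = $1266.59

$1266.59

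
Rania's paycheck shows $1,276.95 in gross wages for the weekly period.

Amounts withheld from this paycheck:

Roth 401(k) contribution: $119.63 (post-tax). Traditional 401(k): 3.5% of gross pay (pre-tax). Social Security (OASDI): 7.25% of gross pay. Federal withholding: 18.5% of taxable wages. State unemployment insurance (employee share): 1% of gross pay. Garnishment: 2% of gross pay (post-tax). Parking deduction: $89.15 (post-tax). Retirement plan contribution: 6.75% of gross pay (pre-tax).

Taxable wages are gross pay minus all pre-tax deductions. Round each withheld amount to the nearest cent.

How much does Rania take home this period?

Traditional 401(k): $1,276.95 × 0.035 = $44.69
Retirement plan contribution: $1,276.95 × 0.0675 = $86.19
Pre-tax total = $44.69 + $86.19 = $130.88
Taxable wages = $1,276.95 − $130.88 = $1,146.07
Federal withholding: $1,146.07 × 0.185 = $212.02
State unemployment insurance (employee share): $1,276.95 × 0.01 = $12.77
Social Security (OASDI): $1,276.95 × 0.0725 = $92.58
Parking deduction: $89.15
Garnishment: $1,276.95 × 0.02 = $25.54
Roth 401(k) contribution: $119.63
Total deductions = $44.69 + $86.19 + $212.02 + $12.77 + $92.58 + $89.15 + $25.54 + $119.63 = $682.57
Net pay = $1,276.95 − $682.57 = $594.38

$594.38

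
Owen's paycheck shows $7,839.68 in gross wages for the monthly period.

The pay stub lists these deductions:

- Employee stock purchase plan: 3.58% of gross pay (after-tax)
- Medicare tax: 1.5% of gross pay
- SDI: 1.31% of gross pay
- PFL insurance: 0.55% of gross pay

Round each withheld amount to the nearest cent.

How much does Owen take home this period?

PFL insurance: $7,839.68 × 0.0055 = $43.12
Medicare tax: $7,839.68 × 0.015 = $117.60
SDI: $7,839.68 × 0.0131 = $102.70
Employee stock purchase plan: $7,839.68 × 0.0358 = $280.66
Total deductions = $43.12 + $117.60 + $102.70 + $280.66 = $544.08
Net pay = $7,839.68 − $544.08 = $7,295.60

$7,295.60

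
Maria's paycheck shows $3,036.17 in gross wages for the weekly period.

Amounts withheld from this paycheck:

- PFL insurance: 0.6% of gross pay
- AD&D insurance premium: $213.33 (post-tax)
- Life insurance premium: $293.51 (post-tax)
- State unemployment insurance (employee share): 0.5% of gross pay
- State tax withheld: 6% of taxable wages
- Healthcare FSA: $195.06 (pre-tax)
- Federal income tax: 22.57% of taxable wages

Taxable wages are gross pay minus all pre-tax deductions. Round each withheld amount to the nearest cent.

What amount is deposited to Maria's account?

Healthcare FSA: $195.06
Taxable wages = $3,036.17 − $195.06 = $2,841.11
Federal income tax: $2,841.11 × 0.2257 = $641.24
State tax withheld: $2,841.11 × 0.06 = $170.47
State unemployment insurance (employee share): $3,036.17 × 0.005 = $15.18
PFL insurance: $3,036.17 × 0.006 = $18.22
AD&D insurance premium: $213.33
Life insurance premium: $293.51
Total deductions = $195.06 + $641.24 + $170.47 + $15.18 + $18.22 + $213.33 + $293.51 = $1,547.01
Net pay = $3,036.17 − $1,547.01 = $1,489.16

$1,489.16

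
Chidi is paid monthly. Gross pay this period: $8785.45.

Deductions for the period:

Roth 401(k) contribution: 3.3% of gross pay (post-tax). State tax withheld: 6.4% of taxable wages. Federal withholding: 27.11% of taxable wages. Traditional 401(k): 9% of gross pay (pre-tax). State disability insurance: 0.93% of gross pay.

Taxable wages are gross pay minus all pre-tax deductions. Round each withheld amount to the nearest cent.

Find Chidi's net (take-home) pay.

Traditional 401(k): $8785.45 × 0.09 = $790.69
Taxable wages = $8785.45 − $790.69 = $7994.76
State tax withheld: $7994.76 × 0.064 = $511.66
Federal withholding: $7994.76 × 0.2711 = $2167.38
State disability insurance: $8785.45 × 0.0093 = $81.70
Roth 401(k) contribution: $8785.45 × 0.033 = $289.92
Total deductions = $790.69 + $511.66 + $2167.38 + $81.70 + $289.92 = $3841.35
Net pay = $8785.45 − $3841.35 = $4944.10

$4944.10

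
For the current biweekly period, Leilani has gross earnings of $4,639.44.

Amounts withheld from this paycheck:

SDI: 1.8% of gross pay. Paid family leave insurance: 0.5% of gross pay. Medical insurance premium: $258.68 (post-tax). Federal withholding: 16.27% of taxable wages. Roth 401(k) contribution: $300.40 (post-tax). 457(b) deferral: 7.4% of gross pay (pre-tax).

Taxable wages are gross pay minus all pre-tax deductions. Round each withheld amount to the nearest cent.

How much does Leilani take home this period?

$2,931.35

457(b) deferral: $4,639.44 × 0.074 = $343.32
Taxable wages = $4,639.44 − $343.32 = $4,296.12
Federal withholding: $4,296.12 × 0.1627 = $698.98
Paid family leave insurance: $4,639.44 × 0.005 = $23.20
SDI: $4,639.44 × 0.018 = $83.51
Roth 401(k) contribution: $300.40
Medical insurance premium: $258.68
Total deductions = $343.32 + $698.98 + $23.20 + $83.51 + $300.40 + $258.68 = $1,708.09
Net pay = $4,639.44 − $1,708.09 = $2,931.35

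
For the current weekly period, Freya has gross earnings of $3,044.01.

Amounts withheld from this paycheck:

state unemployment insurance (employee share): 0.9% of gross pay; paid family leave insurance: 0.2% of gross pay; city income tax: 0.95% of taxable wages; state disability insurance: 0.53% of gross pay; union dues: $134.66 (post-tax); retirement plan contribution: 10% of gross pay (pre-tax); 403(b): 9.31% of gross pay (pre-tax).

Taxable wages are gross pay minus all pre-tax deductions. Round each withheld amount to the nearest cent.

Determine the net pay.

$2,248.60

403(b): $3,044.01 × 0.0931 = $283.40
Retirement plan contribution: $3,044.01 × 0.1 = $304.40
Pre-tax total = $283.40 + $304.40 = $587.80
Taxable wages = $3,044.01 − $587.80 = $2,456.21
City income tax: $2,456.21 × 0.0095 = $23.33
State disability insurance: $3,044.01 × 0.0053 = $16.13
Paid family leave insurance: $3,044.01 × 0.002 = $6.09
State unemployment insurance (employee share): $3,044.01 × 0.009 = $27.40
Union dues: $134.66
Total deductions = $283.40 + $304.40 + $23.33 + $16.13 + $6.09 + $27.40 + $134.66 = $795.41
Net pay = $3,044.01 − $795.41 = $2,248.60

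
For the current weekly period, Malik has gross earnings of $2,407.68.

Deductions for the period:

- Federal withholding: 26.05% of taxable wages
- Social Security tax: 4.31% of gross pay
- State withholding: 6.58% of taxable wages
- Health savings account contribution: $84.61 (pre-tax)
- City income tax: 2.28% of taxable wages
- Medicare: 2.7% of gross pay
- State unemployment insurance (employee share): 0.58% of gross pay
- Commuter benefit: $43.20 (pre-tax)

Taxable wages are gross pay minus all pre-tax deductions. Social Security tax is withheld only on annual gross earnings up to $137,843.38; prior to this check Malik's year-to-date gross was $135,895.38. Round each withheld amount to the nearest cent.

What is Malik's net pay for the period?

$1,321.03

Commuter benefit: $43.20
Health savings account contribution: $84.61
Pre-tax total = $43.20 + $84.61 = $127.81
Taxable wages = $2,407.68 − $127.81 = $2,279.87
Federal withholding: $2,279.87 × 0.2605 = $593.91
State withholding: $2,279.87 × 0.0658 = $150.02
City income tax: $2,279.87 × 0.0228 = $51.98
State unemployment insurance (employee share): $2,407.68 × 0.0058 = $13.96
Medicare: $2,407.68 × 0.027 = $65.01
Social Security tax: only $137,843.38 − $135,895.38 = $1,948.00 of this check is subject → $1,948.00 × 0.0431 = $83.96
Total deductions = $43.20 + $84.61 + $593.91 + $150.02 + $51.98 + $13.96 + $65.01 + $83.96 = $1,086.65
Net pay = $2,407.68 − $1,086.65 = $1,321.03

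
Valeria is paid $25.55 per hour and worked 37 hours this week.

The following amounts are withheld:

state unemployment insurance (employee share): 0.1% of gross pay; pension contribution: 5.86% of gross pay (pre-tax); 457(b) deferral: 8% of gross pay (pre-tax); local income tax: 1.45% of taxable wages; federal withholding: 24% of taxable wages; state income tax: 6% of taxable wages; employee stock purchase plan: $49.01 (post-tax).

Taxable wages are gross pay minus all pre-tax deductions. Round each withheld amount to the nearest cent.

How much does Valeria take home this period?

$508.25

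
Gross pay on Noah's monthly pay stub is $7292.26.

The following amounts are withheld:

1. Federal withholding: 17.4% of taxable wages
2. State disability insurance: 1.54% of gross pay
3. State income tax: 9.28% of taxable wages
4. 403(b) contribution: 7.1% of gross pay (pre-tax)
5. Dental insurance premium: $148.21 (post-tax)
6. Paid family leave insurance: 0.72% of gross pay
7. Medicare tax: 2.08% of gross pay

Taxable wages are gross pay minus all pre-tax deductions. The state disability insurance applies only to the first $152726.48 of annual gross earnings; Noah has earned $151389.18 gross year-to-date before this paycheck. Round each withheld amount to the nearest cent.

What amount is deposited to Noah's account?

$4594.10

403(b) contribution: $7292.26 × 0.071 = $517.75
Taxable wages = $7292.26 − $517.75 = $6774.51
Federal withholding: $6774.51 × 0.174 = $1178.76
State income tax: $6774.51 × 0.0928 = $628.67
Medicare tax: $7292.26 × 0.0208 = $151.68
Paid family leave insurance: $7292.26 × 0.0072 = $52.50
State disability insurance: only $152726.48 − $151389.18 = $1337.30 of this check is subject → $1337.30 × 0.0154 = $20.59
Dental insurance premium: $148.21
Total deductions = $517.75 + $1178.76 + $628.67 + $151.68 + $52.50 + $20.59 + $148.21 = $2698.16
Net pay = $7292.26 − $2698.16 = $4594.10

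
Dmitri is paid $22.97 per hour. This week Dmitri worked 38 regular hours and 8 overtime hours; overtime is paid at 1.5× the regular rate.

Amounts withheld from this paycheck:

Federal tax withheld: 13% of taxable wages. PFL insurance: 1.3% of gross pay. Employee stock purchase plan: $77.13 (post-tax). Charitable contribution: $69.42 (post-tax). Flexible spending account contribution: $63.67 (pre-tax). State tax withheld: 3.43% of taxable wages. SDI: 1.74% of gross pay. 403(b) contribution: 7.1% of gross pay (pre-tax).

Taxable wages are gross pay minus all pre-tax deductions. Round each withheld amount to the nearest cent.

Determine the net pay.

$656.99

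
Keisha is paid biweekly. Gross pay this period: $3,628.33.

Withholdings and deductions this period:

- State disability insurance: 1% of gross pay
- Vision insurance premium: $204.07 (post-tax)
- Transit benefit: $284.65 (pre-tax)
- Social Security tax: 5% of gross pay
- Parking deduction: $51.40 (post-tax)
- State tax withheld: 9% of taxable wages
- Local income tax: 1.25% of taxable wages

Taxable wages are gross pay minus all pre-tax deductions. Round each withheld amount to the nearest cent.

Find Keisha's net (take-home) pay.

$2,527.78

Transit benefit: $284.65
Taxable wages = $3,628.33 − $284.65 = $3,343.68
State tax withheld: $3,343.68 × 0.09 = $300.93
Local income tax: $3,343.68 × 0.0125 = $41.80
Social Security tax: $3,628.33 × 0.05 = $181.42
State disability insurance: $3,628.33 × 0.01 = $36.28
Parking deduction: $51.40
Vision insurance premium: $204.07
Total deductions = $284.65 + $300.93 + $41.80 + $181.42 + $36.28 + $51.40 + $204.07 = $1,100.55
Net pay = $3,628.33 − $1,100.55 = $2,527.78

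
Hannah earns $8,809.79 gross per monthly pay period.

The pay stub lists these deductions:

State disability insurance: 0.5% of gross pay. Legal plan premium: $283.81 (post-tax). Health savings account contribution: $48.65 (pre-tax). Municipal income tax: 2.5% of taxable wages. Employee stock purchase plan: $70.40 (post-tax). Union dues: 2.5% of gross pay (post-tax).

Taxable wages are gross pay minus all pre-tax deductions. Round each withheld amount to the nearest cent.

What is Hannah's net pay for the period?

$7,923.61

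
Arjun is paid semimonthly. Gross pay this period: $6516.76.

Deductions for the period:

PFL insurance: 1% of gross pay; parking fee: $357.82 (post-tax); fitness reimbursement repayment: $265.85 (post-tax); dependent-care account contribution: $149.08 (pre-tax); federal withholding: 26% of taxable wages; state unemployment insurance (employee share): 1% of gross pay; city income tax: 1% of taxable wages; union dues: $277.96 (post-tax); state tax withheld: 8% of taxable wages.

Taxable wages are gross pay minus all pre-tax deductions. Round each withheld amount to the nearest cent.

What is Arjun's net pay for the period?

Dependent-care account contribution: $149.08
Taxable wages = $6516.76 − $149.08 = $6367.68
State tax withheld: $6367.68 × 0.08 = $509.41
Federal withholding: $6367.68 × 0.26 = $1655.60
City income tax: $6367.68 × 0.01 = $63.68
PFL insurance: $6516.76 × 0.01 = $65.17
State unemployment insurance (employee share): $6516.76 × 0.01 = $65.17
Fitness reimbursement repayment: $265.85
Parking fee: $357.82
Union dues: $277.96
Total deductions = $149.08 + $509.41 + $1655.60 + $63.68 + $65.17 + $65.17 + $265.85 + $357.82 + $277.96 = $3409.74
Net pay = $6516.76 − $3409.74 = $3107.02

$3107.02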